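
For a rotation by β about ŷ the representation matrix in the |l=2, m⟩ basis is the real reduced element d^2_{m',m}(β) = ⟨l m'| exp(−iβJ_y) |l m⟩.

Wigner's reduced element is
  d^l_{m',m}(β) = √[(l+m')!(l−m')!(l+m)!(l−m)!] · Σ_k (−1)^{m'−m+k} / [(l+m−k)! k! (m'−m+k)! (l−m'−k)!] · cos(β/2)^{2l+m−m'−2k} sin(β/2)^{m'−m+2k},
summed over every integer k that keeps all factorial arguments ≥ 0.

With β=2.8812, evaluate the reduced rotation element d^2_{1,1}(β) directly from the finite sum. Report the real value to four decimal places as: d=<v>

d^2_{1,1}(β=2.8812) via Wigner's sum:
c=cos(2.8812/2)=0.129829, s=sin(2.8812/2)=0.991536; N=√[6·1·6·1]=6.000000
Admissible k: 0..1 (factorial args all ≥0)
  k=0: (−1)^0·6.0000/(6)·0.1298^4·0.9915^0 = +0.000284
  k=1: (−1)^1·6.0000/(2)·0.1298^2·0.9915^2 = -0.049714
d^2_{1,1}(2.8812) = +0.000284 -0.049714 = -0.049430

d=-0.0494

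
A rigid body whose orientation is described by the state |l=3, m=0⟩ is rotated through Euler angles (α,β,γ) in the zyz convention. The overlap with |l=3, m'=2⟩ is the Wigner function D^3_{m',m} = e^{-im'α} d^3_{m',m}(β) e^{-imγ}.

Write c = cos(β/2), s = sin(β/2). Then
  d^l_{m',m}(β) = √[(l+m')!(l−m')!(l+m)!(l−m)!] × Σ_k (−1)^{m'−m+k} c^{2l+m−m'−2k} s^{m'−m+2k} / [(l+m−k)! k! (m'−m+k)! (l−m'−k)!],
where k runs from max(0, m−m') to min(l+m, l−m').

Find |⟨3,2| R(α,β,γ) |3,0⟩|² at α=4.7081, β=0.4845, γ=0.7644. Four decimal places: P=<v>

P=0.0691

D^3_{2,0}(4.7081,0.4845,0.7644) = e^{-i·2·4.7081}·d^3_{2,0}(0.4845)·e^{-i·0·0.7644}. Compute d first:
With c≡cos(β/2)=0.970801 and s≡sin(β/2)=0.239888, N=[120·1·6·6]^{1/2}=65.726707
k∈{0,1} keeps every argument non-negative
  k=0: (−1)^2·65.7267/(12)·0.9708^4·0.2399^2 = +0.279960
  k=1: (−1)^3·65.7267/(12)·0.9708^2·0.2399^4 = -0.017094
d^3_{2,0}(0.4845) = +0.279960 -0.017094 = +0.262866
|D^3_{2,0}|² = |d^3_{2,0}(β)|² = (+0.262866)² = 0.069098 (the z-rotation phases have unit modulus)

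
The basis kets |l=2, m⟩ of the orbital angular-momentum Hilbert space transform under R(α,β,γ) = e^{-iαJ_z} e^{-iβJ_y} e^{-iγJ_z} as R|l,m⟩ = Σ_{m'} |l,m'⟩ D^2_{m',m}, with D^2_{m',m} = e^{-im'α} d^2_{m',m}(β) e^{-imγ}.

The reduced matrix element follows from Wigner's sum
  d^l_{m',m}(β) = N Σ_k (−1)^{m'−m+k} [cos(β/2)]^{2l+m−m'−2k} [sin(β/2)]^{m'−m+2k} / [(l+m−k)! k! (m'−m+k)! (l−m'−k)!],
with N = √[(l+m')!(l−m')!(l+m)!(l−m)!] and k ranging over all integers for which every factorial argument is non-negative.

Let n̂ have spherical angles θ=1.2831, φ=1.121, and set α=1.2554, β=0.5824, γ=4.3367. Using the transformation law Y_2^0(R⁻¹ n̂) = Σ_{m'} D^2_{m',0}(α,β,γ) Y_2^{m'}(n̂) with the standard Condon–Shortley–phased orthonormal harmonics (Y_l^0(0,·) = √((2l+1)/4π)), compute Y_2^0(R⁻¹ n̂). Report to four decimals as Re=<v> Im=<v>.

Re=0.2306 Im=0.0000

Need the full column D^2_{m',0} for m'=−2..2 at α=1.2554, β=0.5824, γ=4.3367.
cos(β/2)=0.957900, sin(β/2)=0.287102
d^2_{-2,0}: single k=2 term ⇒ +0.185263;  D = -0.149611+0.109265i
d^2_{-1,0}: k∈[1..2] ⇒ +0.618119 -0.055527 = +0.562592;  D = +0.174512+0.534842i
d^2_{0,0}: k∈[0..2] ⇒ +0.841939 -0.302533 +0.006794 = +0.546201;  D = +0.546201+0.000000i
d^2_{1,0}: k∈[0..1] ⇒ -0.618119 +0.055527 = -0.562592;  D = -0.174512+0.534842i
d^2_{2,0}: single k=0 term ⇒ +0.185263;  D = -0.149611-0.109265i
Y_2^{m'}(θ=1.2831,φ=1.121) and Σ D·Y over m':
  (-0.1496+0.1093i)·(-0.2209-0.2781i)  (+0.1745+0.5348i)·(+0.0914-0.1893i)  (+0.5462+0.0000i)·(-0.2392+0.0000i)  (-0.1745+0.5348i)·(-0.0914-0.1893i)  (-0.1496-0.1093i)·(-0.2209+0.2781i)
Y_2^0(R⁻¹ n̂) = +0.230594+0.000000i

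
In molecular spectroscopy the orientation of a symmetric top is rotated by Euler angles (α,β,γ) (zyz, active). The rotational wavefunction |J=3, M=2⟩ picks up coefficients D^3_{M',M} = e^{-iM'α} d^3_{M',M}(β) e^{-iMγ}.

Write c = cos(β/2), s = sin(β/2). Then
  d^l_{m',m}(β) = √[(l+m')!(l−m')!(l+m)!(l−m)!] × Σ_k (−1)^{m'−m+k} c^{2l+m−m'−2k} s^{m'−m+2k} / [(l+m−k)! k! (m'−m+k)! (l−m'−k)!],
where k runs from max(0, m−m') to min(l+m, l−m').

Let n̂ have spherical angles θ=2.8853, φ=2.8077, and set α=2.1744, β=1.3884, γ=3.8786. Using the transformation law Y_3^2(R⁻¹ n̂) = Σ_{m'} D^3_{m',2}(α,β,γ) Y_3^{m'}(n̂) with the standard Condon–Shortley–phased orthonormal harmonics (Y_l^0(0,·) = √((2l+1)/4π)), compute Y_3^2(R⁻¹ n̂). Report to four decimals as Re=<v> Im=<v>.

Re=0.0101 Im=-0.0240

Need the full column D^3_{m',2} for m'=−3..3 at α=2.1744, β=1.3884, γ=3.8786.
cos(β/2)=0.768566, sin(β/2)=0.639771
d^3_{-3,2}: single k=5 term ⇒ +0.201780;  D = +0.066681-0.190444i
d^3_{-2,2}: k∈[4..5] ⇒ +0.494800 -0.068572 = +0.426228;  D = -0.411147+0.112376i
d^3_{-1,2}: k∈[3..4] ⇒ +0.751876 -0.260497 = +0.491379;  D = +0.375705+0.316700i
d^3_{0,2}: k∈[2..3] ⇒ +0.782228 -0.542026 = +0.240202;  D = +0.023211-0.239078i
d^3_{1,2}: k∈[1..2] ⇒ +0.542537 -0.751876 = -0.209339;  D = +0.183023-0.101613i
d^3_{2,2}: k∈[0..1] ⇒ +0.206104 -0.714074 = -0.507970;  D = -0.455084-0.225681i
d^3_{3,2}: single k=0 term ⇒ -0.420248;  D = +0.059988+0.415944i
Y_3^{m'}(θ=2.8853,φ=2.8077) and Σ D·Y over m':
  (+0.0667-0.1904i)·(-0.0037-0.0057i)  (-0.4111+0.1124i)·(-0.0499-0.0393i)  (+0.3757+0.3167i)·(-0.2847-0.0988i)  (+0.0232-0.2391i)·(-0.6060+0.0000i)  (+0.1830-0.1016i)·(+0.2847-0.0988i)  (-0.4551-0.2257i)·(-0.0499+0.0393i)  (+0.0600+0.4159i)·(+0.0037-0.0057i)
Y_3^2(R⁻¹ n̂) = +0.010090-0.023995i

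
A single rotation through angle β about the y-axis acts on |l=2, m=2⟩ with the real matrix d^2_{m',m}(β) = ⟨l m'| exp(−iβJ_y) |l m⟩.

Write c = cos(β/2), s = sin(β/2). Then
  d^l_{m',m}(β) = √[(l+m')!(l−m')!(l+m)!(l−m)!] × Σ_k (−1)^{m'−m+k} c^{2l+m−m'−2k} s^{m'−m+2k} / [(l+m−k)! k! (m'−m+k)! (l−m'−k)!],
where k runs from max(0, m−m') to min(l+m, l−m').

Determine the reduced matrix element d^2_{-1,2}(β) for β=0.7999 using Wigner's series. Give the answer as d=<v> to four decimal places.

d^2_{-1,2}(β=0.7999) via Wigner's sum:
With c≡cos(β/2)=0.921080 and s≡sin(β/2)=0.389372, N=[1·6·24·1]^{1/2}=12.000000
k: max(0,(2)−(-1))=3 … min(2+(2),2−(-1))=3
  k=3: (−1)^0·12.0000/(6)·0.9211^1·0.3894^3 = +0.108748
d^2_{-1,2}(0.7999) = +0.108748

d=0.1087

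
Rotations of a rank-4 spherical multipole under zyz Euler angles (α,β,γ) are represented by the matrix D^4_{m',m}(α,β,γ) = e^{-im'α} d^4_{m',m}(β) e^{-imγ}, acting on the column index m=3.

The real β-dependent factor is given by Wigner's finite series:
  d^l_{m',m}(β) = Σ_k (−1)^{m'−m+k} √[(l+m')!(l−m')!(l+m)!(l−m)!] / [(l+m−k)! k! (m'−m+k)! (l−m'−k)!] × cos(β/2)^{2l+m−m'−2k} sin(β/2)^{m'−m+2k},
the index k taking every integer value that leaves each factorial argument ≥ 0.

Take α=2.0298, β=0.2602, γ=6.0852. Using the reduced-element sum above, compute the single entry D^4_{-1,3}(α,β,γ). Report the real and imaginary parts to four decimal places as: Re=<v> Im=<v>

Re=-0.0031 Im=0.0018

Split into d^4_{-1,3}(β=0.2602) × two z-phases.
c=cos(0.2602/2)=0.991549, s=sin(0.2602/2)=0.129733; N=√[6·120·5040·1]=1904.940944
k: max(0,(3)−(-1))=4 … min(4+(3),4−(-1))=5
  k=4: (−1)^0·1904.9409/(144)·0.9915^4·0.1297^4 = +0.003622
  k=5: (−1)^1·1904.9409/(240)·0.9915^2·0.1297^6 = -0.000037
d^4_{-1,3}(0.2602) = +0.003622 -0.000037 = +0.003585
Phases: e^{-i·(-1)·2.0298}=-0.443055+0.896494i, e^{-i·(3)·6.0852}=+0.828733+0.559644i ⇒ D=-0.003115+0.001775i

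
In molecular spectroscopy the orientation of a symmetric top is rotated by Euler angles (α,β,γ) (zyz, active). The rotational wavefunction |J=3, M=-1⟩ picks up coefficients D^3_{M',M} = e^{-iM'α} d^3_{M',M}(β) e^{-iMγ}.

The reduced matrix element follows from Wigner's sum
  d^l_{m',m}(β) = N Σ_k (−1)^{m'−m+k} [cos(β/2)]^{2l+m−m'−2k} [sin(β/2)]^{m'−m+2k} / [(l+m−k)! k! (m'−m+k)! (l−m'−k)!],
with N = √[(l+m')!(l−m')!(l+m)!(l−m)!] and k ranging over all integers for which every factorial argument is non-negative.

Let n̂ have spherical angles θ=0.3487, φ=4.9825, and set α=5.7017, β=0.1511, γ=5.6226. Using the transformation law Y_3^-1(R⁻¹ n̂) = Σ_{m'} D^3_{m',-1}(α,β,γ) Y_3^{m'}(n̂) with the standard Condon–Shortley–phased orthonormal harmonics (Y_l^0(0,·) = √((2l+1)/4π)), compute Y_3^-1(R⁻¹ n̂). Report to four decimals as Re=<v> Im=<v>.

Need the full column D^3_{m',-1} for m'=−3..3 at α=5.7017, β=0.1511, γ=5.6226.
cos(β/2)=0.997147, sin(β/2)=0.075478
d^3_{-3,-1}: single k=2 term ⇒ +0.021814;  D = -0.016159-0.014653i
d^3_{-2,-1}: k∈[1..2] ⇒ +0.235298 -0.002696 = +0.232602;  D = -0.058168-0.225211i
d^3_{-1,-1}: k∈[0..2] ⇒ +0.983006 -0.045058 +0.000194 = +0.938142;  D = +0.302867-0.887909i
d^3_{0,-1}: k∈[0..2] ⇒ -0.257756 +0.004431 -0.000008 = -0.253334;  D = -0.200041+0.155440i
d^3_{1,-1}: k∈[0..2] ⇒ +0.033793 -0.000258 +0.000000 = +0.033535;  D = +0.033431-0.002650i
d^3_{2,-1}: k∈[0..1] ⇒ -0.002696 +0.000008 = -0.002689;  D = -0.002356-0.001295i
d^3_{3,-1}: single k=0 term ⇒ +0.000125;  D = +0.000058+0.000110i
Y_3^{m'}(θ=0.3487,φ=4.9825) and Σ D·Y over m':
  (-0.0162-0.0147i)·(-0.0121-0.0115i)  (-0.0582-0.2252i)·(-0.0962+0.0577i)  (+0.3029-0.8879i)·(+0.1007+0.3636i)  (-0.2000+0.1554i)·(+0.4967+0.0000i)  (+0.0334-0.0026i)·(-0.1007+0.3636i)  (-0.0024-0.0013i)·(-0.0962-0.0577i)  (+0.0001+0.0001i)·(+0.0121-0.0115i)
Y_3^-1(R⁻¹ n̂) = +0.270291+0.129288i

Re=0.2703 Im=0.1293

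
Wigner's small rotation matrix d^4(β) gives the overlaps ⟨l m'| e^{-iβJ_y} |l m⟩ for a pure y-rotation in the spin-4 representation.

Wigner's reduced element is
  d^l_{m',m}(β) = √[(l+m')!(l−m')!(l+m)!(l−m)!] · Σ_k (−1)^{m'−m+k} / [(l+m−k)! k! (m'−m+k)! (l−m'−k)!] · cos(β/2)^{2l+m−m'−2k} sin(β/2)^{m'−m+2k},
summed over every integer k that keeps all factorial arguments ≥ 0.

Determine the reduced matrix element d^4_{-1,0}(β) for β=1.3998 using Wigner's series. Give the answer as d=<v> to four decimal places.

d^4_{-1,0}(β=1.3998) via Wigner's sum:
Half-angle: c=0.764907, s=0.644141. N=√(6·120·24·24)=643.987578
Admissible k: 1..4 (factorial args all ≥0)
  k=1: (−1)^0·643.9876/(144)·0.7649^7·0.6441^1 = +0.441321
  k=2: (−1)^1·643.9876/(24)·0.7649^5·0.6441^3 = -1.877810
  k=3: (−1)^2·643.9876/(24)·0.7649^3·0.6441^5 = +1.331671
  k=4: (−1)^3·643.9876/(144)·0.7649^1·0.6441^7 = -0.157395
d^4_{-1,0}(1.3998) = +0.441321 -1.877810 +1.331671 -0.157395 = -0.262212

d=-0.2622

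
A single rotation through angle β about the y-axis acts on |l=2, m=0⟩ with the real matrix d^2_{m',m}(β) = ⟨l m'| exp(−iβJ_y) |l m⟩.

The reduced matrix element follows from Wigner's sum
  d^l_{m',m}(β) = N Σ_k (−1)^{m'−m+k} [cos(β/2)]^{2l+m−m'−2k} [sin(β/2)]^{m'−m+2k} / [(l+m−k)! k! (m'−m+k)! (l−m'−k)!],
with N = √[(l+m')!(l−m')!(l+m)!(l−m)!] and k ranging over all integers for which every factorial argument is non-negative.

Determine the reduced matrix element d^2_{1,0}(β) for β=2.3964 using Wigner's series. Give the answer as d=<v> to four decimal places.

d=0.6104

d^2_{1,0}(β=2.3964) via Wigner's sum:
c=cos(2.3964/2)=0.364035, s=sin(2.3964/2)=0.931385; N=√[6·1·2·2]=4.898979
k: max(0,(0)−(1))=0 … min(2+(0),2−(1))=1
  k=0: (−1)^1·4.8990/(2)·0.3640^3·0.9314^1 = -0.110061
  k=1: (−1)^2·4.8990/(2)·0.3640^1·0.9314^3 = +0.720455
d^2_{1,0}(2.3964) = -0.110061 +0.720455 = +0.610394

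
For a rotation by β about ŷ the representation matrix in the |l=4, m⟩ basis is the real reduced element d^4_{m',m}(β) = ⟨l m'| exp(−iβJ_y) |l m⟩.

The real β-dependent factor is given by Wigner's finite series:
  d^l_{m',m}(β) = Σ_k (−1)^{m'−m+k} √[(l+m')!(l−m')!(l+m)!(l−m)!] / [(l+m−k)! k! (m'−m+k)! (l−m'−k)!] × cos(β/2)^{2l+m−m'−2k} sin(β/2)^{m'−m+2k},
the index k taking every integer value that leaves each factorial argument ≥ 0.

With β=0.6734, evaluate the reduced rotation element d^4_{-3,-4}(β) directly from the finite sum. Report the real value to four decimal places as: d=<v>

d^4_{-3,-4}(β=0.6734) via Wigner's sum:
Half-angle: c=0.943850, s=0.330374. N=√(1·5040·1·40320)=14255.272709
k: max(0,(-4)−(-3))=0 … min(4+(-4),4−(-3))=0
  k=0: (−1)^1·14255.2727/(5040)·0.9439^7·0.3304^1 = -0.623551
d^4_{-3,-4}(0.6734) = -0.623551

d=-0.6236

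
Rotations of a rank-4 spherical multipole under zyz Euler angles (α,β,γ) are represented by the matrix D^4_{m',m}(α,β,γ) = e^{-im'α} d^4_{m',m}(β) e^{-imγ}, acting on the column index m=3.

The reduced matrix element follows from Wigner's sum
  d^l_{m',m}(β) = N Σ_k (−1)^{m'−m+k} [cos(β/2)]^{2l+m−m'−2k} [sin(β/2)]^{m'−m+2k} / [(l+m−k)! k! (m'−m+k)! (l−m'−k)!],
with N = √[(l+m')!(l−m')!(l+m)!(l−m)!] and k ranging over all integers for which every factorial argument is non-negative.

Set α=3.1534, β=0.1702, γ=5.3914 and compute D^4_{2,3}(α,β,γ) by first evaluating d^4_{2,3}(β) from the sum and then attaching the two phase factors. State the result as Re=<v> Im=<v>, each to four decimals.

D^4_{2,3}(3.1534,0.1702,5.3914) = e^{-i·2·3.1534}·d^4_{2,3}(0.1702)·e^{-i·3·5.3914}. Compute d first:
Half-angle: c=0.996381, s=0.084997. N=√(720·2·5040·1)=2693.993318
k∈{1,2} keeps every argument non-negative
  k=1: (−1)^0·2693.9933/(720)·0.9964^7·0.0850^1 = +0.310062
  k=2: (−1)^1·2693.9933/(240)·0.9964^5·0.0850^3 = -0.006769
d^4_{2,3}(0.1702) = +0.310062 -0.006769 = +0.303292
D = (+0.999721-0.023612i)·(+0.303292)·(-0.893266+0.449528i) = -0.267626+0.142698i

Re=-0.2676 Im=0.1427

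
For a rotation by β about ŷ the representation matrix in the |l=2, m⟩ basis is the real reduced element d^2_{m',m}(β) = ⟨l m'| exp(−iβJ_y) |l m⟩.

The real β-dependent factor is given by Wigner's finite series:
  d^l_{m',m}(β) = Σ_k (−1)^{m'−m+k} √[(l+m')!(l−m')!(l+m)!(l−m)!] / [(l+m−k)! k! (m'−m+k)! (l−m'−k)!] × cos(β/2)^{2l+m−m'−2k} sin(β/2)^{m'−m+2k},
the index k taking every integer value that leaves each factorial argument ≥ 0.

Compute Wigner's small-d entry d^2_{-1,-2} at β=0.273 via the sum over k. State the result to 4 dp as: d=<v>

d^2_{-1,-2}(β=0.273) via Wigner's sum:
With c≡cos(β/2)=0.990698 and s≡sin(β/2)=0.136077, N=[1·6·1·24]^{1/2}=12.000000
k: max(0,(-2)−(-1))=0 … min(2+(-2),2−(-1))=0
  k=0: (−1)^1·12.0000/(6)·0.9907^3·0.1361^1 = -0.264629
d^2_{-1,-2}(0.273) = -0.264629

d=-0.2646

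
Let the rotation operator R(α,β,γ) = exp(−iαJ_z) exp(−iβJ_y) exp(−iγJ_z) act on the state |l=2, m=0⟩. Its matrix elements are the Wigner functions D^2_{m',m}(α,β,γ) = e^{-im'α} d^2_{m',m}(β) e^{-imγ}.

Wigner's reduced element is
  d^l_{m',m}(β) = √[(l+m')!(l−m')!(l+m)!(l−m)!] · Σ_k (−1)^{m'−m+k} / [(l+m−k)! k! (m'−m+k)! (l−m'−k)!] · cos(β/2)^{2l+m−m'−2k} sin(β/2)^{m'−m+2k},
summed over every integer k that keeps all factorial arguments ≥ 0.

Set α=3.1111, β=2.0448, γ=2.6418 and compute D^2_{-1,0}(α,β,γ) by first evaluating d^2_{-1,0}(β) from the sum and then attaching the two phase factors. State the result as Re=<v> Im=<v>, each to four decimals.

Split into d^2_{-1,0}(β=2.0448) × two z-phases.
c=cos(2.0448/2)=0.521319, s=sin(2.0448/2)=0.853362; N=√[1·6·2·2]=4.898979
Admissible k: 1..2 (factorial args all ≥0)
  k=1: (−1)^0·4.8990/(2)·0.5213^3·0.8534^1 = +0.296156
  k=2: (−1)^1·4.8990/(2)·0.5213^1·0.8534^3 = -0.793558
d^2_{-1,0}(2.0448) = +0.296156 -0.793558 = -0.497402
Attach z-rotation phases: D = e^{-i(-1)(3.1111)}·(-0.497402)·e^{-i(0)(2.6418)} = +0.497171-0.015165i

Re=0.4972 Im=-0.0152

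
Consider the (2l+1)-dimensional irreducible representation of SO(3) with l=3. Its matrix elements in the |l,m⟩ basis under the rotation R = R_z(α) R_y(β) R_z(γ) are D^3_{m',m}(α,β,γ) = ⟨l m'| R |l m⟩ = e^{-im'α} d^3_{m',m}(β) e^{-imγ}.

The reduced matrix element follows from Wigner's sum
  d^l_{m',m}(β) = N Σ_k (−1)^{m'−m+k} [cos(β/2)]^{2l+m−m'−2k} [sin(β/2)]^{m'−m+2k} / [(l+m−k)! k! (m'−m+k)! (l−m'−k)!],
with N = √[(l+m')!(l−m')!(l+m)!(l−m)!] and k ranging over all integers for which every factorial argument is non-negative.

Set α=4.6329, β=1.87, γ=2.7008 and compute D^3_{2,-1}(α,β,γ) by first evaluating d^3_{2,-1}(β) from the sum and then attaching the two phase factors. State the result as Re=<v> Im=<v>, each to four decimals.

Re=-0.0544 Im=0.0157

Split into d^3_{2,-1}(β=1.87) × two z-phases.
Half-angle: c=0.593818, s=0.804599. N=√(120·1·2·24)=75.894664
The bounds max(0,m−m')=0 and min(l+m,l−m')=1 give 2 terms
  k=0: (−1)^3·75.8947/(12)·0.5938^3·0.8046^3 = -0.689810
  k=1: (−1)^4·75.8947/(24)·0.5938^1·0.8046^5 = +0.633215
d^3_{2,-1}(1.87) = -0.689810 +0.633215 = -0.056595
Attach z-rotation phases: D = e^{-i(2)(4.6329)}·(-0.056595)·e^{-i(-1)(2.7008)} = -0.054362+0.015739i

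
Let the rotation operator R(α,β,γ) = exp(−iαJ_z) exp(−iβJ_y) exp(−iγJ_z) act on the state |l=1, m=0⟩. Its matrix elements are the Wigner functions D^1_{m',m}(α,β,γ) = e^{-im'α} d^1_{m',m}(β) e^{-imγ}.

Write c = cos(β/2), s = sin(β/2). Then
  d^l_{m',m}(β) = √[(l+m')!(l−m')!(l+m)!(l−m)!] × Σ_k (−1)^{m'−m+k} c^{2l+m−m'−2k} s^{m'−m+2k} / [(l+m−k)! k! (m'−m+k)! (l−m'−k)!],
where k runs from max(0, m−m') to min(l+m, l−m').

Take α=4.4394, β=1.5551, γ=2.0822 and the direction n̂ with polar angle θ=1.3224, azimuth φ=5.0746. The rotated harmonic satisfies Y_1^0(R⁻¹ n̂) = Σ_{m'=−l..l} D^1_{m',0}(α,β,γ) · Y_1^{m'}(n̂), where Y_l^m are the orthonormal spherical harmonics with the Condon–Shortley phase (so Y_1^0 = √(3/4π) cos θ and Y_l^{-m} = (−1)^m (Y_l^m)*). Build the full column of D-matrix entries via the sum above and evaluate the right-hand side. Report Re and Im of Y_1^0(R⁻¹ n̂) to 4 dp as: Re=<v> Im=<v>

Need the full column D^1_{m',0} for m'=−1..1 at α=4.4394, β=1.5551, γ=2.0822.
cos(β/2)=0.712634, sin(β/2)=0.701536
d^1_{-1,0}: single k=1 term ⇒ +0.707020;  D = -0.190620-0.680838i
d^1_{0,0}: k∈[0..1] ⇒ +0.507848 -0.492152 = +0.015696;  D = +0.015696+0.000000i
d^1_{1,0}: single k=0 term ⇒ -0.707020;  D = +0.190620-0.680838i
Y_1^{m'}(θ=1.3224,φ=5.0746) and Σ D·Y over m':
  (-0.1906-0.6808i)·(+0.1187+0.3132i)  (+0.0157+0.0000i)·(+0.1201+0.0000i)  (+0.1906-0.6808i)·(-0.1187+0.3132i)
Y_1^0(R⁻¹ n̂) = +0.383069+0.000000i

Re=0.3831 Im=0.0000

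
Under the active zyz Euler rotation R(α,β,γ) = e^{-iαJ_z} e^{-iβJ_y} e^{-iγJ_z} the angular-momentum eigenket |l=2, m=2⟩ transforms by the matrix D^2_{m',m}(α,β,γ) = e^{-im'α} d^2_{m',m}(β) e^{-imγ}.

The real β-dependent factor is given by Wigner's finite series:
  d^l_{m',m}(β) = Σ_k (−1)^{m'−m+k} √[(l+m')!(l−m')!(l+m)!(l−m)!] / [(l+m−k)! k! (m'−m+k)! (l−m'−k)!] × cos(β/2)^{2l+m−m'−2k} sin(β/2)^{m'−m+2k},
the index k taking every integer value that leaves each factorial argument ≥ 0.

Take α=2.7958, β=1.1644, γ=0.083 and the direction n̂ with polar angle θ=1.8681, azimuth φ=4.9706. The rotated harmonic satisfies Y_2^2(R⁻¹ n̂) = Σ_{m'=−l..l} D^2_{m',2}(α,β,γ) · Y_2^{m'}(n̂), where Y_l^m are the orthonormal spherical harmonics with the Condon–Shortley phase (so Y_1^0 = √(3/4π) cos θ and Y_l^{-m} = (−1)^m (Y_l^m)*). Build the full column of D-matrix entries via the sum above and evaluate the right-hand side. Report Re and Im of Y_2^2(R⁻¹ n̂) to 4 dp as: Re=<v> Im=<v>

Need the full column D^2_{m',2} for m'=−2..2 at α=2.7958, β=1.1644, γ=0.083.
cos(β/2)=0.835255, sin(β/2)=0.549863
d^2_{-2,2}: single k=4 term ⇒ +0.091415;  D = +0.059810-0.069134i
d^2_{-1,2}: single k=3 term ⇒ +0.277723;  D = -0.242138+0.136012i
d^2_{0,2}: single k=2 term ⇒ +0.516681;  D = +0.509578-0.085376i
d^2_{1,2}: single k=1 term ⇒ +0.640828;  D = -0.630498-0.114596i
d^2_{2,2}: single k=0 term ⇒ +0.486717;  D = +0.421025+0.244195i
Y_2^{m'}(θ=1.8681,φ=4.9706) and Σ D·Y over m':
  (+0.0598-0.0691i)·(-0.3071+0.1744i)  (-0.2421+0.1360i)·(-0.0553-0.2092i)  (+0.5096-0.0854i)·(-0.2342+0.0000i)  (-0.6305-0.1146i)·(+0.0553-0.2092i)  (+0.4210+0.2442i)·(-0.3071-0.1744i)
Y_2^2(R⁻¹ n̂) = -0.229338+0.071973i

Re=-0.2293 Im=0.0720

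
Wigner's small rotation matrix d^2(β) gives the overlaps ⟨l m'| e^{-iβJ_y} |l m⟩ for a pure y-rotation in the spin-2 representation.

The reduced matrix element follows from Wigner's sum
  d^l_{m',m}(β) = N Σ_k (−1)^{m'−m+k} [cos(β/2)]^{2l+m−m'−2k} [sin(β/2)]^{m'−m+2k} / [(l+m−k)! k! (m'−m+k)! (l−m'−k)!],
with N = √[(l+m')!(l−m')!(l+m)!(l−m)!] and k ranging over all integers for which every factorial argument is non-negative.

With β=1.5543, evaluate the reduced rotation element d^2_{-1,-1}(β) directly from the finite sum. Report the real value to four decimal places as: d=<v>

d^2_{-1,-1}(β=1.5543) via Wigner's sum:
Half-angle: c=0.712915, s=0.701250. N=√(1·6·1·6)=6.000000
k: max(0,(-1)−(-1))=0 … min(2+(-1),2−(-1))=1
  k=0: (−1)^0·6.0000/(6)·0.7129^4·0.7013^0 = +0.258316
  k=1: (−1)^1·6.0000/(2)·0.7129^2·0.7013^2 = -0.749796
d^2_{-1,-1}(1.5543) = +0.258316 -0.749796 = -0.491480

d=-0.4915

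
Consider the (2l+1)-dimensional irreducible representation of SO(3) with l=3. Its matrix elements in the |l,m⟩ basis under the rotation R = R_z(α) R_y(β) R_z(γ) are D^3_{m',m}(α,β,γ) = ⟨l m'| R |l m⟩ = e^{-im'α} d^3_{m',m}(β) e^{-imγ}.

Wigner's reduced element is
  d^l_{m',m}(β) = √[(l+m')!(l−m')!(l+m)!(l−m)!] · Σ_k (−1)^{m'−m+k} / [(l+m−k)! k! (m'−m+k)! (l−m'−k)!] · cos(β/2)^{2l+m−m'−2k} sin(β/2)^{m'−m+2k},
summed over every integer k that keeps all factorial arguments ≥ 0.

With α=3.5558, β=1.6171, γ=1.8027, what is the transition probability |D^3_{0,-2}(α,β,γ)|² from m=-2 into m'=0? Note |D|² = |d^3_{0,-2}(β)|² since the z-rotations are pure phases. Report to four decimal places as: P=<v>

Split into d^3_{0,-2}(β=1.6171) × two z-phases.
Half-angle: c=0.690548, s=0.723287. N=√(6·6·1·120)=65.726707
k∈{0,1} keeps every argument non-negative
  k=0: (−1)^2·65.7267/(12)·0.6905^4·0.7233^2 = +0.651564
  k=1: (−1)^3·65.7267/(12)·0.6905^2·0.7233^4 = -0.714809
d^3_{0,-2}(1.6171) = +0.651564 -0.714809 = -0.063245
|D^3_{0,-2}|² = |d^3_{0,-2}(β)|² = (-0.063245)² = 0.004000 (the z-rotation phases have unit modulus)

P=0.0040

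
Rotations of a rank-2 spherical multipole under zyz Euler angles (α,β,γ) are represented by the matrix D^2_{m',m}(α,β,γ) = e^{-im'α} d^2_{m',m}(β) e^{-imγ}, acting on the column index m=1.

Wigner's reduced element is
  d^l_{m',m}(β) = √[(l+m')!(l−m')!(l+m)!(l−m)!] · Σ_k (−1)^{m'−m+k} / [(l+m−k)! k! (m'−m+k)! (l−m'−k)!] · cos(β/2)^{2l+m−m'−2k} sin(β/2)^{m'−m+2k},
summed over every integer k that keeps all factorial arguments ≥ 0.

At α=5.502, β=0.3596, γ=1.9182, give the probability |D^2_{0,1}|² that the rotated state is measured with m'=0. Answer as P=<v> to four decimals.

First d^2_{0,1}(β=0.3596), then the phase factors e^{-i(0)α} and e^{-i(1)γ}:
Half-angle: c=0.983879, s=0.178833. N=√(2·2·6·1)=4.898979
The bounds max(0,m−m')=1 and min(l+m,l−m')=2 give 2 terms
  k=1: (−1)^0·4.8990/(2)·0.9839^3·0.1788^1 = +0.417204
  k=2: (−1)^1·4.8990/(2)·0.9839^1·0.1788^3 = -0.013783
d^2_{0,1}(0.3596) = +0.417204 -0.013783 = +0.403421
|D^2_{0,1}|² = |d^2_{0,1}(β)|² = (+0.403421)² = 0.162748 (the z-rotation phases have unit modulus)

P=0.1627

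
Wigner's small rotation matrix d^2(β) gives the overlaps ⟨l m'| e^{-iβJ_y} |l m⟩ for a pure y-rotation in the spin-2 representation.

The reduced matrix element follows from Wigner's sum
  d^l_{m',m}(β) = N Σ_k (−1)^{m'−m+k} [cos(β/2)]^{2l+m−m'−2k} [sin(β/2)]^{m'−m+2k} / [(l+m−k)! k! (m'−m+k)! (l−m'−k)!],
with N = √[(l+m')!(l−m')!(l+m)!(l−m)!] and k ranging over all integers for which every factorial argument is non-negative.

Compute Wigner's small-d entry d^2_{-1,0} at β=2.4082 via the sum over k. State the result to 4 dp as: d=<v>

d^2_{-1,0}(β=2.4082) via Wigner's sum:
Half-angle: c=0.358533, s=0.933517. N=√(1·6·2·2)=4.898979
k: max(0,(0)−(-1))=1 … min(2+(0),2−(-1))=2
  k=1: (−1)^0·4.8990/(2)·0.3585^3·0.9335^1 = +0.105387
  k=2: (−1)^1·4.8990/(2)·0.3585^1·0.9335^3 = -0.714450
d^2_{-1,0}(2.4082) = +0.105387 -0.714450 = -0.609063

d=-0.6091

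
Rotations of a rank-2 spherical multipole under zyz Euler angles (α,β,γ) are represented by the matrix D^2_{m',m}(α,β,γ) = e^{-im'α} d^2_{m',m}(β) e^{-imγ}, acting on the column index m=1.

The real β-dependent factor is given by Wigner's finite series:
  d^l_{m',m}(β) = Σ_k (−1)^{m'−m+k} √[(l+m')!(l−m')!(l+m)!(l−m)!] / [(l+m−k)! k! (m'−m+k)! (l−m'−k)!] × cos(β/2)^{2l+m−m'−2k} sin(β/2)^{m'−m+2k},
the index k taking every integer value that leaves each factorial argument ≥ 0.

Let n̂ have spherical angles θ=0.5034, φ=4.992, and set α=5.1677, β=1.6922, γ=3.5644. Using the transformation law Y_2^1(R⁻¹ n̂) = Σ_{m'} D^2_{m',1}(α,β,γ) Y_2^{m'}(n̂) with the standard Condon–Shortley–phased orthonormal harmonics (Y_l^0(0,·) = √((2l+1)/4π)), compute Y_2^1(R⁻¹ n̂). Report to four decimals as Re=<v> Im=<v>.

Need the full column D^2_{m',1} for m'=−2..2 at α=5.1677, β=1.6922, γ=3.5644.
cos(β/2)=0.662908, sin(β/2)=0.748701
d^2_{-2,1}: single k=3 term ⇒ +0.556427;  D = +0.491525+0.260795i
d^2_{-1,1}: k∈[2..3] ⇒ +0.739000 -0.314219 = +0.424781;  D = -0.013804+0.424556i
d^2_{0,1}: k∈[1..2] ⇒ +0.534249 -0.681481 = -0.147232;  D = +0.134267-0.060412i
d^2_{1,1}: k∈[0..1] ⇒ +0.193114 -0.739000 = -0.545886;  D = +0.420081+0.348603i
d^2_{2,1}: single k=0 term ⇒ -0.436213;  D = -0.102573+0.423981i
Y_2^{m'}(θ=0.5034,φ=4.992) and Σ D·Y over m':
  (+0.4915+0.2608i)·(-0.0762+0.0477i)  (-0.0138+0.4246i)·(+0.0901+0.3138i)  (+0.1343-0.0604i)·(+0.4106+0.0000i)  (+0.4201+0.3486i)·(-0.0901+0.3138i)  (-0.1026+0.4240i)·(-0.0762-0.0477i)
Y_2^1(R⁻¹ n̂) = -0.248412+0.085669i

Re=-0.2484 Im=0.0857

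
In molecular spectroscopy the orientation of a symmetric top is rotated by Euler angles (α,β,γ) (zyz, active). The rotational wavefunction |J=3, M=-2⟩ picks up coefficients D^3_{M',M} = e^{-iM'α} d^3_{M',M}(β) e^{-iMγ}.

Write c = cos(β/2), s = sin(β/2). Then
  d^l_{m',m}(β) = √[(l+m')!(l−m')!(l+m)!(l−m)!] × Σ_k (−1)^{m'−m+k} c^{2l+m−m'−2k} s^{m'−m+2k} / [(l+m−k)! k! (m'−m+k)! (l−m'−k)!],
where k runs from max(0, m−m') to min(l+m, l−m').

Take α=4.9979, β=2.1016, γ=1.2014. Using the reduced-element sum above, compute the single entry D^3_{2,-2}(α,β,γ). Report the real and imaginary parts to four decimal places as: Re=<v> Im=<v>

First d^3_{2,-2}(β=2.1016), then the phase factors e^{-i(2)α} and e^{-i(-2)γ}:
With c≡cos(β/2)=0.496877 and s≡sin(β/2)=0.867821, N=[120·1·1·120]^{1/2}=120.000000
Admissible k: 0..1 (factorial args all ≥0)
  k=0: (−1)^4·120.0000/(24)·0.4969^2·0.8678^4 = +0.700146
  k=1: (−1)^5·120.0000/(120)·0.4969^0·0.8678^6 = -0.427151
d^3_{2,-2}(2.1016) = +0.700146 -0.427151 = +0.272995
Phases: e^{-i·(2)·4.9979}=-0.841349+0.540492i, e^{-i·(-2)·1.2014}=-0.739282+0.673396i ⇒ D=+0.070441-0.263751i

Re=0.0704 Im=-0.2638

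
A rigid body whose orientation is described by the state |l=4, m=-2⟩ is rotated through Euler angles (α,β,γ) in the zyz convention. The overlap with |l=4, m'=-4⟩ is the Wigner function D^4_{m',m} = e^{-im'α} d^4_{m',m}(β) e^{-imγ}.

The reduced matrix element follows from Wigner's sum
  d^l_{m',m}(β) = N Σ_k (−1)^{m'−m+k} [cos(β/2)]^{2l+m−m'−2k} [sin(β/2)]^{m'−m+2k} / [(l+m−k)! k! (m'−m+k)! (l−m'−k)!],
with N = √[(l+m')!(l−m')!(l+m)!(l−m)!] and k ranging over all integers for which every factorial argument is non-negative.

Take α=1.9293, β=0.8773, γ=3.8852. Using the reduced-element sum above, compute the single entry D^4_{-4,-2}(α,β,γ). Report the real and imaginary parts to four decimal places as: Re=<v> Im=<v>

D^4_{-4,-2}(1.9293,0.8773,3.8852) = e^{-i·-4·1.9293}·d^4_{-4,-2}(0.8773)·e^{-i·-2·3.8852}. Compute d first:
With c≡cos(β/2)=0.905326 and s≡sin(β/2)=0.424718, N=[1·40320·2·720]^{1/2}=7619.763776
k: max(0,(-2)−(-4))=2 … min(4+(-2),4−(-4))=2
  k=2: (−1)^0·7619.7638/(1440)·0.9053^6·0.4247^2 = +0.525544
d^4_{-4,-2}(0.8773) = +0.525544
D = (+0.136356+0.990660i)·(+0.525544)·(+0.083484+0.996509i) = -0.512835+0.114876i

Re=-0.5128 Im=0.1149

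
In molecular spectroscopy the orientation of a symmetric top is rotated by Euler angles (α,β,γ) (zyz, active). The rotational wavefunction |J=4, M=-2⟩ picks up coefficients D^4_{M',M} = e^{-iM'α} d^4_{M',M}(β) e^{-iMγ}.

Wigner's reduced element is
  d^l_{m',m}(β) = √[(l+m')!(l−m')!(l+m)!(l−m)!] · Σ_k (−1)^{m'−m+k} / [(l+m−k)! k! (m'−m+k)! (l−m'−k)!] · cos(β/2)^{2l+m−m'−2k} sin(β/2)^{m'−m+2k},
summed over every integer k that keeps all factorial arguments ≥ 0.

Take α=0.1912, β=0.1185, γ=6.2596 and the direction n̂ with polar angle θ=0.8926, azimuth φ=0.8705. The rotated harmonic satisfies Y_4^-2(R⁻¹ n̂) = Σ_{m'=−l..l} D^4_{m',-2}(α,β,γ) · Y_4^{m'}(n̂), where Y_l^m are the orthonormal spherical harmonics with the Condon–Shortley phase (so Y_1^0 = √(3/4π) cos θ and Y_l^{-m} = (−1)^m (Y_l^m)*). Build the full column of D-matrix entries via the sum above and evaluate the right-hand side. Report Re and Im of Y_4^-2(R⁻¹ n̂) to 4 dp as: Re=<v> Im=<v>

Re=0.0115 Im=-0.4114

Need the full column D^4_{m',-2} for m'=−4..4 at α=0.1912, β=0.1185, γ=6.2596.
cos(β/2)=0.998245, sin(β/2)=0.059215
d^4_{-4,-2}: single k=2 term ⇒ +0.018360;  D = +0.013832+0.012073i
d^4_{-3,-2}: k∈[1..2] ⇒ +0.218856 -0.002310 = +0.216546;  D = +0.187227+0.108803i
d^4_{-2,-2}: k∈[0..2] ⇒ +0.986048 -0.041636 +0.000183 = +0.944595;  D = +0.892014+0.310758i
d^4_{-1,-2}: k∈[0..2] ⇒ -0.248160 +0.004366 -0.000010 = -0.243804;  D = -0.241279-0.034994i
d^4_{0,-2}: k∈[0..2] ⇒ +0.032916 -0.000309 +0.000000 = +0.032608;  D = +0.032572-0.001538i
d^4_{1,-2}: k∈[0..2] ⇒ -0.002911 +0.000015 -0.000000 = -0.002895;  D = -0.002814+0.000684i
d^4_{2,-2}: k∈[0..2] ⇒ +0.000183 -0.000001 +0.000000 = +0.000183;  D = +0.000166-0.000076i
d^4_{3,-2}: k∈[0..1] ⇒ -0.000008 +0.000000 = -0.000008;  D = -0.000007+0.000005i
d^4_{4,-2}: single k=0 term ⇒ +0.000000;  D = +0.000000-0.000000i
Y_4^{m'}(θ=0.8926,φ=0.8705) and Σ D·Y over m':
  (+0.0138+0.0121i)·(-0.1534+0.0543i)  (+0.1872+0.1088i)·(-0.3199-0.1875i)  (+0.8920+0.3108i)·(-0.0603-0.3509i)  (-0.2413-0.0350i)·(-0.0364+0.0432i)  (+0.0326-0.0015i)·(-0.3582+0.0000i)  (-0.0028+0.0007i)·(+0.0364+0.0432i)  (+0.0002-0.0001i)·(-0.0603+0.3509i)  (-0.0000+0.0000i)·(+0.3199-0.1875i)  (+0.0000-0.0000i)·(-0.1534-0.0543i)
Y_4^-2(R⁻¹ n̂) = +0.011501-0.411417i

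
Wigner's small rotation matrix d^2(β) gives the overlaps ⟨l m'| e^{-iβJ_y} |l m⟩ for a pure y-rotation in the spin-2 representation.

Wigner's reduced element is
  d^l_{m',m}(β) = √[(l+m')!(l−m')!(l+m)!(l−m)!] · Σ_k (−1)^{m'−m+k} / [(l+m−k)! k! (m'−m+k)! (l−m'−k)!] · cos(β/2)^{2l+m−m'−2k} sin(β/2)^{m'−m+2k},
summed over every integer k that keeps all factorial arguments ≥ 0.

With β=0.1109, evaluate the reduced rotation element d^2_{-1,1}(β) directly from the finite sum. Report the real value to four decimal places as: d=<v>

d^2_{-1,1}(β=0.1109) via Wigner's sum:
c=cos(0.1109/2)=0.998463, s=sin(0.1109/2)=0.055422; N=√[1·6·6·1]=6.000000
Admissible k: 2..3 (factorial args all ≥0)
  k=2: (−1)^0·6.0000/(2)·0.9985^2·0.0554^2 = +0.009186
  k=3: (−1)^1·6.0000/(6)·0.9985^0·0.0554^4 = -0.000009
d^2_{-1,1}(0.1109) = +0.009186 -0.000009 = +0.009177

d=0.0092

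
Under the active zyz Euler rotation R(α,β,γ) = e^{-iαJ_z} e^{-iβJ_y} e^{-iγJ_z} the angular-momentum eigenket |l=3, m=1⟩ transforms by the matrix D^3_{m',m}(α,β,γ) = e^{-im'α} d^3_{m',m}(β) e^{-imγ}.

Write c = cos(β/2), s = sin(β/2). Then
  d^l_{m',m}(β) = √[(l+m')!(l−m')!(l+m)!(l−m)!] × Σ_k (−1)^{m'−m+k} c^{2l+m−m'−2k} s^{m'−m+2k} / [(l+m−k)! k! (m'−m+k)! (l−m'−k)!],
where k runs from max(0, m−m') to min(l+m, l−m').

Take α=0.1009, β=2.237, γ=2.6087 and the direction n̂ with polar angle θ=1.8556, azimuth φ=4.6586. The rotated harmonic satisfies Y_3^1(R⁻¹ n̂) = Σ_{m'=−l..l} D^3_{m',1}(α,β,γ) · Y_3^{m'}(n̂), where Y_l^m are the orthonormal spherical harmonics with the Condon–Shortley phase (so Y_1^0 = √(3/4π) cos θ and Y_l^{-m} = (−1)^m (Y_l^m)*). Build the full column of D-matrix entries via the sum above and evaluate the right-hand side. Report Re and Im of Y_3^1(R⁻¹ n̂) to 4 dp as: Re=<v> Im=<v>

Need the full column D^3_{m',1} for m'=−3..3 at α=0.1009, β=2.237, γ=2.6087.
cos(β/2)=0.437032, sin(β/2)=0.899446
d^3_{-3,1}: single k=4 term ⇒ +0.484142;  D = -0.324732-0.359085i
d^3_{-2,1}: k∈[3..4] ⇒ +0.384145 -0.813558 = -0.429413;  D = +0.318640+0.287861i
d^3_{-1,1}: k∈[2..4] ⇒ +0.177074 -1.000039 +0.529481 = -0.293484;  D = +0.236486+0.173803i
d^3_{0,1}: k∈[1..3] ⇒ +0.049674 -0.631215 +0.891208 = +0.309668;  D = -0.266730-0.157320i
d^3_{1,1}: k∈[0..2] ⇒ +0.006968 -0.236099 +0.750029 = +0.520898;  D = -0.473045-0.218090i
d^3_{2,1}: k∈[0..1] ⇒ -0.045346 +0.384145 = +0.338799;  D = -0.320398-0.110136i
d^3_{3,1}: single k=0 term ⇒ +0.114301;  D = -0.111286-0.026079i
Y_3^{m'}(θ=1.8556,φ=4.6586) and Σ D·Y over m':
  (-0.3247-0.3591i)·(+0.0593-0.3640i)  (+0.3186+0.2879i)·(+0.2629+0.0284i)  (+0.2365+0.1738i)·(+0.0101-0.1875i)  (-0.2667-0.1573i)·(+0.2732+0.0000i)  (-0.4730-0.2181i)·(-0.0101-0.1875i)  (-0.3204-0.1101i)·(+0.2629-0.0284i)  (-0.1113-0.0261i)·(-0.0593-0.3640i)
Y_3^1(R⁻¹ n̂) = -0.238620+0.209192i

Re=-0.2386 Im=0.2092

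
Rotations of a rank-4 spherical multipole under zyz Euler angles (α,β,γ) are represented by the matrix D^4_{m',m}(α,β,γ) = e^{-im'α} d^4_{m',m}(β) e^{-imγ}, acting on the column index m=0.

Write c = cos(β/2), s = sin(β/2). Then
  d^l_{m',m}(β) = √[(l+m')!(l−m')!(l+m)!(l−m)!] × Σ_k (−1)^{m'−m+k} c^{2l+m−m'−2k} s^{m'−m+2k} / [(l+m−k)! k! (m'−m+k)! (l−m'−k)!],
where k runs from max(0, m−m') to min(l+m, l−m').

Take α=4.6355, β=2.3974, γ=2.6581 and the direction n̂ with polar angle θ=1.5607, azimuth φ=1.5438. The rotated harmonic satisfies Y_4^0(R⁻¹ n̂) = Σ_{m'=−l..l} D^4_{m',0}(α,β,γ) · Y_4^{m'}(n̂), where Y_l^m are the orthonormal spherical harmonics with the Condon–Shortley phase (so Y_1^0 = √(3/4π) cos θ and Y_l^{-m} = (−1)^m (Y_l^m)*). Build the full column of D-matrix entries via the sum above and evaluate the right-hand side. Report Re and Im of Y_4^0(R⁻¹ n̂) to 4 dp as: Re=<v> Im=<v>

Need the full column D^4_{m',0} for m'=−4..4 at α=4.6355, β=2.3974, γ=2.6581.
cos(β/2)=0.363569, sin(β/2)=0.931567
d^4_{-4,0}: single k=4 term ⇒ +0.110091;  D = +0.104926-0.033328i
d^4_{-3,0}: k∈[3..4] ⇒ +0.060763 -0.398929 = -0.338166;  D = -0.077314-0.329209i
d^4_{-2,0}: k∈[2..4] ⇒ +0.019014 -0.332885 +0.819559 = +0.505688;  D = -0.499721+0.077458i
d^4_{-1,0}: k∈[1..4] ⇒ +0.003498 -0.137798 +0.904687 -0.989923 = -0.219536;  D = +0.016863+0.218888i
d^4_{0,0}: k∈[0..4] ⇒ +0.000305 -0.032068 +0.473704 -1.382226 +0.567171 = -0.373114;  D = -0.373114+0.000000i
d^4_{1,0}: k∈[0..3] ⇒ -0.003498 +0.137798 -0.904687 +0.989923 = +0.219536;  D = -0.016863+0.218888i
d^4_{2,0}: k∈[0..2] ⇒ +0.019014 -0.332885 +0.819559 = +0.505688;  D = -0.499721-0.077458i
d^4_{3,0}: k∈[0..1] ⇒ -0.060763 +0.398929 = +0.338166;  D = +0.077314-0.329209i
d^4_{4,0}: single k=0 term ⇒ +0.110091;  D = +0.104926+0.033328i
Y_4^{m'}(θ=1.5607,φ=1.5438) and Σ D·Y over m':
  (+0.1049-0.0333i)·(+0.4399+0.0477i)  (-0.0773-0.3292i)·(-0.0010+0.0126i)  (-0.4997+0.0775i)·(+0.3338+0.0180i)  (+0.0169+0.2189i)·(-0.0004+0.0143i)  (-0.3731+0.0000i)·(+0.3170+0.0000i)  (-0.0169+0.2189i)·(+0.0004+0.0143i)  (-0.4997-0.0775i)·(+0.3338-0.0180i)  (+0.0773-0.3292i)·(+0.0010+0.0126i)  (+0.1049+0.0333i)·(+0.4399-0.0477i)
Y_4^0(R⁻¹ n̂) = -0.357008+0.000000i

Re=-0.3570 Im=0.0000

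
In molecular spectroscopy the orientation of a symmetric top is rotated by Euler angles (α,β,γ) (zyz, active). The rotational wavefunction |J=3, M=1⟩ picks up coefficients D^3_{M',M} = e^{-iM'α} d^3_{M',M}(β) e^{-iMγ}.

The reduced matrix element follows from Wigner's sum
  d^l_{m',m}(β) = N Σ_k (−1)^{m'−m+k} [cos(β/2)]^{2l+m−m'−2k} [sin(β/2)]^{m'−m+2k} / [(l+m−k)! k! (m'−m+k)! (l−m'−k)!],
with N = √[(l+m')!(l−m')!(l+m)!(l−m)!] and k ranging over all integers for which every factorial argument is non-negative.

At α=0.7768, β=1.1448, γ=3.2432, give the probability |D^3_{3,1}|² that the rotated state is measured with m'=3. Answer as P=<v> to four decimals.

First d^3_{3,1}(β=1.1448), then the phase factors e^{-i(3)α} and e^{-i(1)γ}:
With c≡cos(β/2)=0.840603 and s≡sin(β/2)=0.541651, N=[720·1·24·2]^{1/2}=185.903201
Admissible k: 0..0 (factorial args all ≥0)
  k=0: (−1)^2·185.9032/(48)·0.8406^4·0.5417^2 = +0.567348
d^3_{3,1}(1.1448) = +0.567348
|D^3_{3,1}|² = |d^3_{3,1}(β)|² = (+0.567348)² = 0.321884 (the z-rotation phases have unit modulus)

P=0.3219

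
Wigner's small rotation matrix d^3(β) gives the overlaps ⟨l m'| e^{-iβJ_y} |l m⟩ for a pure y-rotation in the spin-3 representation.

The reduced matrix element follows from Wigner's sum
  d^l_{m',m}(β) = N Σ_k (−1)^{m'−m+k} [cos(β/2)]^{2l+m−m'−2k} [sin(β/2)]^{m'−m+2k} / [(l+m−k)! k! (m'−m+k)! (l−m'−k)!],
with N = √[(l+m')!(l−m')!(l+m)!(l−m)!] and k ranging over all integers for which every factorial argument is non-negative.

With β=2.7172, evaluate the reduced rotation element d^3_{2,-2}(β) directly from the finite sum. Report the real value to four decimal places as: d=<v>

d^3_{2,-2}(β=2.7172) via Wigner's sum:
Half-angle: c=0.210607, s=0.977571. N=√(120·1·1·120)=120.000000
k: max(0,(-2)−(2))=0 … min(3+(-2),3−(2))=1
  k=0: (−1)^4·120.0000/(24)·0.2106^2·0.9776^4 = +0.202540
  k=1: (−1)^5·120.0000/(120)·0.2106^0·0.9776^6 = -0.872748
d^3_{2,-2}(2.7172) = +0.202540 -0.872748 = -0.670209

d=-0.6702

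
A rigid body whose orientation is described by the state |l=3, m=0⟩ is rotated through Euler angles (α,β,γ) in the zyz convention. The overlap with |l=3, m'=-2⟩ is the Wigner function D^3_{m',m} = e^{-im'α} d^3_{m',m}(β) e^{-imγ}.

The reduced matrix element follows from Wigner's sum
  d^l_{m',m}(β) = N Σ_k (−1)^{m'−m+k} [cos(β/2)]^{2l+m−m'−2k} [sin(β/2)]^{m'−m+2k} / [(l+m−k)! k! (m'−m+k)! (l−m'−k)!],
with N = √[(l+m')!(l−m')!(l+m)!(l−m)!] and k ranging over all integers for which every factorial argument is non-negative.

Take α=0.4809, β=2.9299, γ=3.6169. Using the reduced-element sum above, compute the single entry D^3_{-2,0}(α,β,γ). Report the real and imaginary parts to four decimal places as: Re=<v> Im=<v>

Re=-0.0338 Im=-0.0485

First d^3_{-2,0}(β=2.9299), then the phase factors e^{-i(-2)α} and e^{-i(0)γ}:
c=cos(2.9299/2)=0.105649, s=sin(2.9299/2)=0.994404; N=√[1·120·6·6]=65.726707
Admissible k: 2..3 (factorial args all ≥0)
  k=2: (−1)^0·65.7267/(12)·0.1056^4·0.9944^2 = +0.000675
  k=3: (−1)^1·65.7267/(12)·0.1056^2·0.9944^4 = -0.059778
d^3_{-2,0}(2.9299) = +0.000675 -0.059778 = -0.059103
Phases: e^{-i·(-2)·0.4809}=+0.572045+0.820223i, e^{-i·(0)·3.6169}=+1.000000+0.000000i ⇒ D=-0.033810-0.048478i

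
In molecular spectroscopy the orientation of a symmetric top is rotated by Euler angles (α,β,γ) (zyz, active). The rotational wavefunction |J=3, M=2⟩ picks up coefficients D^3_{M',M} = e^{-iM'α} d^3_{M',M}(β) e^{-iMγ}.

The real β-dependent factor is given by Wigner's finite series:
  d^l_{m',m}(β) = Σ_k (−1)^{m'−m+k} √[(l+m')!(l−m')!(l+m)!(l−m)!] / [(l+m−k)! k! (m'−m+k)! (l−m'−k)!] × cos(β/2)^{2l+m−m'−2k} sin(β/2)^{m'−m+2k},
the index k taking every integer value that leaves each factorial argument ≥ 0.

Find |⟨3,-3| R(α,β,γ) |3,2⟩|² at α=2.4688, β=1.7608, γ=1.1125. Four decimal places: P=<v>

First d^3_{-3,2}(β=1.7608), then the phase factors e^{-i(-3)α} and e^{-i(2)γ}:
With c≡cos(β/2)=0.636843 and s≡sin(β/2)=0.770994, N=[1·720·120·1]^{1/2}=293.938769
k∈{5} keeps every argument non-negative
  k=5: (−1)^0·293.9388/(120)·0.6368^1·0.7710^5 = +0.424974
d^3_{-3,2}(1.7608) = +0.424974
|D^3_{-3,2}|² = |d^3_{-3,2}(β)|² = (+0.424974)² = 0.180603 (the z-rotation phases have unit modulus)

P=0.1806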